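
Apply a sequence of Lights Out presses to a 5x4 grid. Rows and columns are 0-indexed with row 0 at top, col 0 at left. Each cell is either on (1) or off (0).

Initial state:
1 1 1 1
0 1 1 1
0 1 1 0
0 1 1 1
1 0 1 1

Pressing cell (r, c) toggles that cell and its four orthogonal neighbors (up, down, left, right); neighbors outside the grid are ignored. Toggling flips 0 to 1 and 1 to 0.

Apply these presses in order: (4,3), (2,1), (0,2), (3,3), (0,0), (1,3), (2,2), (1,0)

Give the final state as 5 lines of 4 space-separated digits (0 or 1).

After press 1 at (4,3):
1 1 1 1
0 1 1 1
0 1 1 0
0 1 1 0
1 0 0 0

After press 2 at (2,1):
1 1 1 1
0 0 1 1
1 0 0 0
0 0 1 0
1 0 0 0

After press 3 at (0,2):
1 0 0 0
0 0 0 1
1 0 0 0
0 0 1 0
1 0 0 0

After press 4 at (3,3):
1 0 0 0
0 0 0 1
1 0 0 1
0 0 0 1
1 0 0 1

After press 5 at (0,0):
0 1 0 0
1 0 0 1
1 0 0 1
0 0 0 1
1 0 0 1

After press 6 at (1,3):
0 1 0 1
1 0 1 0
1 0 0 0
0 0 0 1
1 0 0 1

After press 7 at (2,2):
0 1 0 1
1 0 0 0
1 1 1 1
0 0 1 1
1 0 0 1

After press 8 at (1,0):
1 1 0 1
0 1 0 0
0 1 1 1
0 0 1 1
1 0 0 1

Answer: 1 1 0 1
0 1 0 0
0 1 1 1
0 0 1 1
1 0 0 1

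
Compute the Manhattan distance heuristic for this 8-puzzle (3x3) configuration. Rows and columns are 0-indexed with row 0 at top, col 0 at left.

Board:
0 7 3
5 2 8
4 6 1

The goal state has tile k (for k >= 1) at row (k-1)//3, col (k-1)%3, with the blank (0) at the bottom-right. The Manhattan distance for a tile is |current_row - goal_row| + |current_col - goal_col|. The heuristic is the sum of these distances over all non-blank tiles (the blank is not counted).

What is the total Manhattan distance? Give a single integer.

Answer: 14

Derivation:
Tile 7: (0,1)->(2,0) = 3
Tile 3: (0,2)->(0,2) = 0
Tile 5: (1,0)->(1,1) = 1
Tile 2: (1,1)->(0,1) = 1
Tile 8: (1,2)->(2,1) = 2
Tile 4: (2,0)->(1,0) = 1
Tile 6: (2,1)->(1,2) = 2
Tile 1: (2,2)->(0,0) = 4
Sum: 3 + 0 + 1 + 1 + 2 + 1 + 2 + 4 = 14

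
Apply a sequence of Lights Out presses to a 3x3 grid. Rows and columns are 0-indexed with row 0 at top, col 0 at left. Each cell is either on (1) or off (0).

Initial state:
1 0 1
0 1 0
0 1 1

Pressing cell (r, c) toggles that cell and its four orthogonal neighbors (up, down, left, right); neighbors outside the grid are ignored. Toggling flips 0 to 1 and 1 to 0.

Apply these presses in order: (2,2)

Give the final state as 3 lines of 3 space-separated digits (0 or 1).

Answer: 1 0 1
0 1 1
0 0 0

Derivation:
After press 1 at (2,2):
1 0 1
0 1 1
0 0 0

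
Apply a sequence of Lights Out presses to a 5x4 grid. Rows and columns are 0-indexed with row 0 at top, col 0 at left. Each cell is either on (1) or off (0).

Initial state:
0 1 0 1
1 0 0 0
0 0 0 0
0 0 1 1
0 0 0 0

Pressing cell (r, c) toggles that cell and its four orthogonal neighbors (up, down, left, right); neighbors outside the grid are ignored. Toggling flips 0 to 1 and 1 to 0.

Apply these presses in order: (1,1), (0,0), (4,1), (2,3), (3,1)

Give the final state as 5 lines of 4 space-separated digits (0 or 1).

Answer: 1 1 0 1
1 1 1 1
0 0 1 1
1 0 0 0
1 0 1 0

Derivation:
After press 1 at (1,1):
0 0 0 1
0 1 1 0
0 1 0 0
0 0 1 1
0 0 0 0

After press 2 at (0,0):
1 1 0 1
1 1 1 0
0 1 0 0
0 0 1 1
0 0 0 0

After press 3 at (4,1):
1 1 0 1
1 1 1 0
0 1 0 0
0 1 1 1
1 1 1 0

After press 4 at (2,3):
1 1 0 1
1 1 1 1
0 1 1 1
0 1 1 0
1 1 1 0

After press 5 at (3,1):
1 1 0 1
1 1 1 1
0 0 1 1
1 0 0 0
1 0 1 0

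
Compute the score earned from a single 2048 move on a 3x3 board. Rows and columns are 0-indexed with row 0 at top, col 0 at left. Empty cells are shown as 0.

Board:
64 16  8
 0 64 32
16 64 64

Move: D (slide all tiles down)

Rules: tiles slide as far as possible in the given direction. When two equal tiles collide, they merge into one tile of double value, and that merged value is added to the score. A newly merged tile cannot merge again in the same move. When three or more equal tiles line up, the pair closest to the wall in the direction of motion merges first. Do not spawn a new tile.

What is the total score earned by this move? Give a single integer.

Slide down:
col 0: [64, 0, 16] -> [0, 64, 16]  score +0 (running 0)
col 1: [16, 64, 64] -> [0, 16, 128]  score +128 (running 128)
col 2: [8, 32, 64] -> [8, 32, 64]  score +0 (running 128)
Board after move:
  0   0   8
 64  16  32
 16 128  64

Answer: 128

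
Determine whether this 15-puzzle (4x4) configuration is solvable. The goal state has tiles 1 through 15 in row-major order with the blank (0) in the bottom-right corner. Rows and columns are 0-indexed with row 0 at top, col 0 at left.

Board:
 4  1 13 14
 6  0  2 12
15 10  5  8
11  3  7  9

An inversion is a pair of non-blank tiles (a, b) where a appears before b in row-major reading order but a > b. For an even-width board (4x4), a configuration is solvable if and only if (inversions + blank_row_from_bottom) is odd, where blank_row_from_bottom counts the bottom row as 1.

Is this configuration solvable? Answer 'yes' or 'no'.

Answer: no

Derivation:
Inversions: 51
Blank is in row 1 (0-indexed from top), which is row 3 counting from the bottom (bottom = 1).
51 + 3 = 54, which is even, so the puzzle is not solvable.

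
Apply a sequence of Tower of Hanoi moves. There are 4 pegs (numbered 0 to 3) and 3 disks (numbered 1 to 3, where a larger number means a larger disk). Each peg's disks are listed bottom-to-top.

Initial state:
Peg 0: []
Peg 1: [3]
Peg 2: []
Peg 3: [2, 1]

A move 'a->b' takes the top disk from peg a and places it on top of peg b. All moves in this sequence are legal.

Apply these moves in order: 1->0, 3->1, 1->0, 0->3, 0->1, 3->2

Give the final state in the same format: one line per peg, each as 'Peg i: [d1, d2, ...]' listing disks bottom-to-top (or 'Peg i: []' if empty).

Answer: Peg 0: []
Peg 1: [3]
Peg 2: [1]
Peg 3: [2]

Derivation:
After move 1 (1->0):
Peg 0: [3]
Peg 1: []
Peg 2: []
Peg 3: [2, 1]

After move 2 (3->1):
Peg 0: [3]
Peg 1: [1]
Peg 2: []
Peg 3: [2]

After move 3 (1->0):
Peg 0: [3, 1]
Peg 1: []
Peg 2: []
Peg 3: [2]

After move 4 (0->3):
Peg 0: [3]
Peg 1: []
Peg 2: []
Peg 3: [2, 1]

After move 5 (0->1):
Peg 0: []
Peg 1: [3]
Peg 2: []
Peg 3: [2, 1]

After move 6 (3->2):
Peg 0: []
Peg 1: [3]
Peg 2: [1]
Peg 3: [2]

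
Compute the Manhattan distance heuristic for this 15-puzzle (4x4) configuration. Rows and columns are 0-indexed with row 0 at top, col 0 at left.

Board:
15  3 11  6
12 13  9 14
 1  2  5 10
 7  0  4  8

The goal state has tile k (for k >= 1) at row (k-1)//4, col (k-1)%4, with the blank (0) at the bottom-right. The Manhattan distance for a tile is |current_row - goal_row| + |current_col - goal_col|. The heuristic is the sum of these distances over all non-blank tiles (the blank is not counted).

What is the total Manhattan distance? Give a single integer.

Tile 15: (0,0)->(3,2) = 5
Tile 3: (0,1)->(0,2) = 1
Tile 11: (0,2)->(2,2) = 2
Tile 6: (0,3)->(1,1) = 3
Tile 12: (1,0)->(2,3) = 4
Tile 13: (1,1)->(3,0) = 3
Tile 9: (1,2)->(2,0) = 3
Tile 14: (1,3)->(3,1) = 4
Tile 1: (2,0)->(0,0) = 2
Tile 2: (2,1)->(0,1) = 2
Tile 5: (2,2)->(1,0) = 3
Tile 10: (2,3)->(2,1) = 2
Tile 7: (3,0)->(1,2) = 4
Tile 4: (3,2)->(0,3) = 4
Tile 8: (3,3)->(1,3) = 2
Sum: 5 + 1 + 2 + 3 + 4 + 3 + 3 + 4 + 2 + 2 + 3 + 2 + 4 + 4 + 2 = 44

Answer: 44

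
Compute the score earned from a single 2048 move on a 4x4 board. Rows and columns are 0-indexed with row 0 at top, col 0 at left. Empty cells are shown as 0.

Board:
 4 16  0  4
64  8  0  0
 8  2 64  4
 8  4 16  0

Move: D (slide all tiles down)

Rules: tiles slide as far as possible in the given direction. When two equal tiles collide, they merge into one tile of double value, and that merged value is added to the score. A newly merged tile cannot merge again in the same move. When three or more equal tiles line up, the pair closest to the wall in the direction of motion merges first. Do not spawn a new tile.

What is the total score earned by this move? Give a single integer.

Answer: 24

Derivation:
Slide down:
col 0: [4, 64, 8, 8] -> [0, 4, 64, 16]  score +16 (running 16)
col 1: [16, 8, 2, 4] -> [16, 8, 2, 4]  score +0 (running 16)
col 2: [0, 0, 64, 16] -> [0, 0, 64, 16]  score +0 (running 16)
col 3: [4, 0, 4, 0] -> [0, 0, 0, 8]  score +8 (running 24)
Board after move:
 0 16  0  0
 4  8  0  0
64  2 64  0
16  4 16  8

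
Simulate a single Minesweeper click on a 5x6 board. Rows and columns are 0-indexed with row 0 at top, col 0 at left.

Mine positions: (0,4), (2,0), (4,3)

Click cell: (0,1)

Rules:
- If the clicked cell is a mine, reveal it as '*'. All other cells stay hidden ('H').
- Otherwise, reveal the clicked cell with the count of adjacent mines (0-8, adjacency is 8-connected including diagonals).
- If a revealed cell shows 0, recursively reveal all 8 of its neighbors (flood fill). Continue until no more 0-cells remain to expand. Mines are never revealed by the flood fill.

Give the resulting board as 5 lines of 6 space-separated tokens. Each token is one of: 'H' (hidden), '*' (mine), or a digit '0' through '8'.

0 0 0 1 H H
1 1 0 1 1 1
H 1 0 0 0 0
H 1 1 1 1 0
H H H H 1 0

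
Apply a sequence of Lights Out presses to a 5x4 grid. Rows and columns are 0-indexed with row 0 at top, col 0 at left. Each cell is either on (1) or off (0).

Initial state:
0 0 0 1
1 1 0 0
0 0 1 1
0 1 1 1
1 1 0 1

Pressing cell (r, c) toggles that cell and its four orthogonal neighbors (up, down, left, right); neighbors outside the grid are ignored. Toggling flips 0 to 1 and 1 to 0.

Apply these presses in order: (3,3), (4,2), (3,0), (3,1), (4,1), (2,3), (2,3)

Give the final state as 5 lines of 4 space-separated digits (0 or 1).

Answer: 0 0 0 1
1 1 0 0
1 1 1 0
0 0 0 0
1 0 0 1

Derivation:
After press 1 at (3,3):
0 0 0 1
1 1 0 0
0 0 1 0
0 1 0 0
1 1 0 0

After press 2 at (4,2):
0 0 0 1
1 1 0 0
0 0 1 0
0 1 1 0
1 0 1 1

After press 3 at (3,0):
0 0 0 1
1 1 0 0
1 0 1 0
1 0 1 0
0 0 1 1

After press 4 at (3,1):
0 0 0 1
1 1 0 0
1 1 1 0
0 1 0 0
0 1 1 1

After press 5 at (4,1):
0 0 0 1
1 1 0 0
1 1 1 0
0 0 0 0
1 0 0 1

After press 6 at (2,3):
0 0 0 1
1 1 0 1
1 1 0 1
0 0 0 1
1 0 0 1

After press 7 at (2,3):
0 0 0 1
1 1 0 0
1 1 1 0
0 0 0 0
1 0 0 1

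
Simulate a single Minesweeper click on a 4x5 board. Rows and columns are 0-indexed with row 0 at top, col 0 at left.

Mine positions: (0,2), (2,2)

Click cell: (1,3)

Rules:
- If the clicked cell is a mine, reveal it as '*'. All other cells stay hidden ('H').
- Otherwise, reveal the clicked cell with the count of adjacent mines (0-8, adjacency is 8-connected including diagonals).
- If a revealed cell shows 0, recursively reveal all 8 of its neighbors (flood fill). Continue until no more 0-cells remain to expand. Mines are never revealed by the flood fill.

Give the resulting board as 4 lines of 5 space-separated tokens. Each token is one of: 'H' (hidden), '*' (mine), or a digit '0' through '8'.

H H H H H
H H H 2 H
H H H H H
H H H H H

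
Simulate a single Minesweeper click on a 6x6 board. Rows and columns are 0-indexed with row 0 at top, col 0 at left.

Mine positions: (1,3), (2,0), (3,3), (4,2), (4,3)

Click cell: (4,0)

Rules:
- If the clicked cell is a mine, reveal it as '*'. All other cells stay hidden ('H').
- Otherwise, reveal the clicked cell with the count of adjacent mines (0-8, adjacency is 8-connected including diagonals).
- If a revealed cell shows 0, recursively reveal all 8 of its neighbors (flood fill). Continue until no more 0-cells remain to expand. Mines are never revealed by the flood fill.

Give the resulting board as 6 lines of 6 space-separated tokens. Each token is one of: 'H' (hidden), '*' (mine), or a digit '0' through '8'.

H H H H H H
H H H H H H
H H H H H H
1 2 H H H H
0 1 H H H H
0 1 H H H H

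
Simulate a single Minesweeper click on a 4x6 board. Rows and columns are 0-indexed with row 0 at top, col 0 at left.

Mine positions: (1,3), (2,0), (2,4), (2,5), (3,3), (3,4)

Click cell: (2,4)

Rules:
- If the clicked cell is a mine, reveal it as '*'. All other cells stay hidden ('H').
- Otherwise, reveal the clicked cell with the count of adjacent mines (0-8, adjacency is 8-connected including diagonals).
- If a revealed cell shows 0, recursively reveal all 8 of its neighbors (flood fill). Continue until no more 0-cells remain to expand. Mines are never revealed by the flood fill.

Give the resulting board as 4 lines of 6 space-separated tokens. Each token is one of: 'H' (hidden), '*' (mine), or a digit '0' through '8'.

H H H H H H
H H H H H H
H H H H * H
H H H H H H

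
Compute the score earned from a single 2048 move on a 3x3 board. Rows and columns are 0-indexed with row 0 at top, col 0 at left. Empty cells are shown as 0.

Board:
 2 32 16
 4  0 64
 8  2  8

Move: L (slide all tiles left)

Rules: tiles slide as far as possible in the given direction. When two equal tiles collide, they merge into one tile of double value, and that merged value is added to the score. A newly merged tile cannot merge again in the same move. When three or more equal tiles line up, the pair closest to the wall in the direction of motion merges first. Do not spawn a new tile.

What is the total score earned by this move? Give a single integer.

Answer: 0

Derivation:
Slide left:
row 0: [2, 32, 16] -> [2, 32, 16]  score +0 (running 0)
row 1: [4, 0, 64] -> [4, 64, 0]  score +0 (running 0)
row 2: [8, 2, 8] -> [8, 2, 8]  score +0 (running 0)
Board after move:
 2 32 16
 4 64  0
 8  2  8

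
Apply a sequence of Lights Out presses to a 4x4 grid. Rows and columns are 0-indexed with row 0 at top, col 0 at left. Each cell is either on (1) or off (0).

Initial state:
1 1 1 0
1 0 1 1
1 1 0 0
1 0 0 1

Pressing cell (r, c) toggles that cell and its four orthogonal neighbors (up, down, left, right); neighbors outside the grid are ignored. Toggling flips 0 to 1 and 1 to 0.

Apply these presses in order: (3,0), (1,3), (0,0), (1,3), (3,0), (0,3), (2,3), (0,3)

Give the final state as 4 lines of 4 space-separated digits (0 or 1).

Answer: 0 0 1 0
0 0 1 0
1 1 1 1
1 0 0 0

Derivation:
After press 1 at (3,0):
1 1 1 0
1 0 1 1
0 1 0 0
0 1 0 1

After press 2 at (1,3):
1 1 1 1
1 0 0 0
0 1 0 1
0 1 0 1

After press 3 at (0,0):
0 0 1 1
0 0 0 0
0 1 0 1
0 1 0 1

After press 4 at (1,3):
0 0 1 0
0 0 1 1
0 1 0 0
0 1 0 1

After press 5 at (3,0):
0 0 1 0
0 0 1 1
1 1 0 0
1 0 0 1

After press 6 at (0,3):
0 0 0 1
0 0 1 0
1 1 0 0
1 0 0 1

After press 7 at (2,3):
0 0 0 1
0 0 1 1
1 1 1 1
1 0 0 0

After press 8 at (0,3):
0 0 1 0
0 0 1 0
1 1 1 1
1 0 0 0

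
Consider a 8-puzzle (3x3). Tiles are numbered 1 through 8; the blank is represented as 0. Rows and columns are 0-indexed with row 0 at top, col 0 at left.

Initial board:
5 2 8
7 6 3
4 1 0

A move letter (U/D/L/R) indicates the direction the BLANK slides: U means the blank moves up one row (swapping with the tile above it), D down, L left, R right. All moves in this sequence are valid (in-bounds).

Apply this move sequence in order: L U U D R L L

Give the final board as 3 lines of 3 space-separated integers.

After move 1 (L):
5 2 8
7 6 3
4 0 1

After move 2 (U):
5 2 8
7 0 3
4 6 1

After move 3 (U):
5 0 8
7 2 3
4 6 1

After move 4 (D):
5 2 8
7 0 3
4 6 1

After move 5 (R):
5 2 8
7 3 0
4 6 1

After move 6 (L):
5 2 8
7 0 3
4 6 1

After move 7 (L):
5 2 8
0 7 3
4 6 1

Answer: 5 2 8
0 7 3
4 6 1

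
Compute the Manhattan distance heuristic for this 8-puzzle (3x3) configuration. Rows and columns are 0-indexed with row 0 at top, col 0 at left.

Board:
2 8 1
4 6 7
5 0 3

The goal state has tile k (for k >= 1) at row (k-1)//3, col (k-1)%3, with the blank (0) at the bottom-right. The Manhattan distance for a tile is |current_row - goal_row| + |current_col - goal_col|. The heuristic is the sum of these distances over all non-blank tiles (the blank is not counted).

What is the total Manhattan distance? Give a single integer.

Tile 2: at (0,0), goal (0,1), distance |0-0|+|0-1| = 1
Tile 8: at (0,1), goal (2,1), distance |0-2|+|1-1| = 2
Tile 1: at (0,2), goal (0,0), distance |0-0|+|2-0| = 2
Tile 4: at (1,0), goal (1,0), distance |1-1|+|0-0| = 0
Tile 6: at (1,1), goal (1,2), distance |1-1|+|1-2| = 1
Tile 7: at (1,2), goal (2,0), distance |1-2|+|2-0| = 3
Tile 5: at (2,0), goal (1,1), distance |2-1|+|0-1| = 2
Tile 3: at (2,2), goal (0,2), distance |2-0|+|2-2| = 2
Sum: 1 + 2 + 2 + 0 + 1 + 3 + 2 + 2 = 13

Answer: 13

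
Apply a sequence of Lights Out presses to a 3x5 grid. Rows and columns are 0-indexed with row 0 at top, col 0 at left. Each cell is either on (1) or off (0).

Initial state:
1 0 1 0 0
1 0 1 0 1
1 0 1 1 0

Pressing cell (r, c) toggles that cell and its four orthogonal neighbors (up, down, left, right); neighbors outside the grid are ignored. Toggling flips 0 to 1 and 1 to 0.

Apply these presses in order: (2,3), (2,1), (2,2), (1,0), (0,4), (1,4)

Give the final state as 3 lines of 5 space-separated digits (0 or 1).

After press 1 at (2,3):
1 0 1 0 0
1 0 1 1 1
1 0 0 0 1

After press 2 at (2,1):
1 0 1 0 0
1 1 1 1 1
0 1 1 0 1

After press 3 at (2,2):
1 0 1 0 0
1 1 0 1 1
0 0 0 1 1

After press 4 at (1,0):
0 0 1 0 0
0 0 0 1 1
1 0 0 1 1

After press 5 at (0,4):
0 0 1 1 1
0 0 0 1 0
1 0 0 1 1

After press 6 at (1,4):
0 0 1 1 0
0 0 0 0 1
1 0 0 1 0

Answer: 0 0 1 1 0
0 0 0 0 1
1 0 0 1 0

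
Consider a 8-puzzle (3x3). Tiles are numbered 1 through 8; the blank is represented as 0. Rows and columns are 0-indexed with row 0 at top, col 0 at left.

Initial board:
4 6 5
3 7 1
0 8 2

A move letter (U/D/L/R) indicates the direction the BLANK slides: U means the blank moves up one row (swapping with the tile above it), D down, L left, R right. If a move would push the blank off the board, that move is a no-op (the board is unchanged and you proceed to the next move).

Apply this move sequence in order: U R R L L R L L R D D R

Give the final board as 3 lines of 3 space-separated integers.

Answer: 4 6 5
7 8 1
3 2 0

Derivation:
After move 1 (U):
4 6 5
0 7 1
3 8 2

After move 2 (R):
4 6 5
7 0 1
3 8 2

After move 3 (R):
4 6 5
7 1 0
3 8 2

After move 4 (L):
4 6 5
7 0 1
3 8 2

After move 5 (L):
4 6 5
0 7 1
3 8 2

After move 6 (R):
4 6 5
7 0 1
3 8 2

After move 7 (L):
4 6 5
0 7 1
3 8 2

After move 8 (L):
4 6 5
0 7 1
3 8 2

After move 9 (R):
4 6 5
7 0 1
3 8 2

After move 10 (D):
4 6 5
7 8 1
3 0 2

After move 11 (D):
4 6 5
7 8 1
3 0 2

After move 12 (R):
4 6 5
7 8 1
3 2 0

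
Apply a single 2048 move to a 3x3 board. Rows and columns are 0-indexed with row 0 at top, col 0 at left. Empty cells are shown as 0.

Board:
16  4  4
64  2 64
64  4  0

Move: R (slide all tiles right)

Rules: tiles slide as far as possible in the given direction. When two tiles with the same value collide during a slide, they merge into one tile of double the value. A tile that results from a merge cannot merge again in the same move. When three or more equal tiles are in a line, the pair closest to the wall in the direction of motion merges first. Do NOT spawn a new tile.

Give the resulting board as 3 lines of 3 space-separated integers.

Answer:  0 16  8
64  2 64
 0 64  4

Derivation:
Slide right:
row 0: [16, 4, 4] -> [0, 16, 8]
row 1: [64, 2, 64] -> [64, 2, 64]
row 2: [64, 4, 0] -> [0, 64, 4]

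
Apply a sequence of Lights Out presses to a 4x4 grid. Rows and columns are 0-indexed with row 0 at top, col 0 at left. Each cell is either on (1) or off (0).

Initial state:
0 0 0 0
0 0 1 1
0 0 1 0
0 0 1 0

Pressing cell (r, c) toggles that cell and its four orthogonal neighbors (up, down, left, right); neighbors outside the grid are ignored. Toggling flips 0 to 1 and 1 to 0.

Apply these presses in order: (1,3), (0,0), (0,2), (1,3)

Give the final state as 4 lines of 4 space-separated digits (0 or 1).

After press 1 at (1,3):
0 0 0 1
0 0 0 0
0 0 1 1
0 0 1 0

After press 2 at (0,0):
1 1 0 1
1 0 0 0
0 0 1 1
0 0 1 0

After press 3 at (0,2):
1 0 1 0
1 0 1 0
0 0 1 1
0 0 1 0

After press 4 at (1,3):
1 0 1 1
1 0 0 1
0 0 1 0
0 0 1 0

Answer: 1 0 1 1
1 0 0 1
0 0 1 0
0 0 1 0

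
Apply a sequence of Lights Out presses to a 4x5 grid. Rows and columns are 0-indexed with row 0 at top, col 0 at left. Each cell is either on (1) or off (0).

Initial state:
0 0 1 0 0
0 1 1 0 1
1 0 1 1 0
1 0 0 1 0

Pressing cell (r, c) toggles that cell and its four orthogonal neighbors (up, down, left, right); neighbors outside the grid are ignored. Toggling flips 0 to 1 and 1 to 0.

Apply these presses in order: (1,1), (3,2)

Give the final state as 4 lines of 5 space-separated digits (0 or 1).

After press 1 at (1,1):
0 1 1 0 0
1 0 0 0 1
1 1 1 1 0
1 0 0 1 0

After press 2 at (3,2):
0 1 1 0 0
1 0 0 0 1
1 1 0 1 0
1 1 1 0 0

Answer: 0 1 1 0 0
1 0 0 0 1
1 1 0 1 0
1 1 1 0 0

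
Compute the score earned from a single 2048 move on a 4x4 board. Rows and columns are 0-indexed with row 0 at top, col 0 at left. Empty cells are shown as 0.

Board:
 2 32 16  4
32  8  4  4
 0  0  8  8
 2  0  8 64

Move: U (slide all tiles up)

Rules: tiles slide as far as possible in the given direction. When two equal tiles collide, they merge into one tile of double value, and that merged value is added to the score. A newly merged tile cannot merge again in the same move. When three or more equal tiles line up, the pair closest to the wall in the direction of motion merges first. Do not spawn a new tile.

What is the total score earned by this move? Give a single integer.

Slide up:
col 0: [2, 32, 0, 2] -> [2, 32, 2, 0]  score +0 (running 0)
col 1: [32, 8, 0, 0] -> [32, 8, 0, 0]  score +0 (running 0)
col 2: [16, 4, 8, 8] -> [16, 4, 16, 0]  score +16 (running 16)
col 3: [4, 4, 8, 64] -> [8, 8, 64, 0]  score +8 (running 24)
Board after move:
 2 32 16  8
32  8  4  8
 2  0 16 64
 0  0  0  0

Answer: 24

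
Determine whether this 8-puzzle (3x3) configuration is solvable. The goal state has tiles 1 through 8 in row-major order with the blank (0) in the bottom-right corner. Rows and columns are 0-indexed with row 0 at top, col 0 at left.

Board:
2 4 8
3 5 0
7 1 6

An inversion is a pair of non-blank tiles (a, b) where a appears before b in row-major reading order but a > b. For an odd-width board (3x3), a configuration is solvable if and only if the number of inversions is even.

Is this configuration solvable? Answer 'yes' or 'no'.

Inversions (pairs i<j in row-major order where tile[i] > tile[j] > 0): 12
12 is even, so the puzzle is solvable.

Answer: yes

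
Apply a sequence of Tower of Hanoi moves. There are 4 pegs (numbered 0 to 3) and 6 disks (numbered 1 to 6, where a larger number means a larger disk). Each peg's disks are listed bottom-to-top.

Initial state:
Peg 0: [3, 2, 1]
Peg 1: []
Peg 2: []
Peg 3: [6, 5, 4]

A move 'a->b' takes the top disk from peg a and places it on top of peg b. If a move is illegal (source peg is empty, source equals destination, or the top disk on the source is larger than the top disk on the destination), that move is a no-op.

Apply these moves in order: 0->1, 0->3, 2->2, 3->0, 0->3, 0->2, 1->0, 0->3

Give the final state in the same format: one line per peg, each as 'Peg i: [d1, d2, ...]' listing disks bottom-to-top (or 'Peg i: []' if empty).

Answer: Peg 0: []
Peg 1: []
Peg 2: [3]
Peg 3: [6, 5, 4, 2, 1]

Derivation:
After move 1 (0->1):
Peg 0: [3, 2]
Peg 1: [1]
Peg 2: []
Peg 3: [6, 5, 4]

After move 2 (0->3):
Peg 0: [3]
Peg 1: [1]
Peg 2: []
Peg 3: [6, 5, 4, 2]

After move 3 (2->2):
Peg 0: [3]
Peg 1: [1]
Peg 2: []
Peg 3: [6, 5, 4, 2]

After move 4 (3->0):
Peg 0: [3, 2]
Peg 1: [1]
Peg 2: []
Peg 3: [6, 5, 4]

After move 5 (0->3):
Peg 0: [3]
Peg 1: [1]
Peg 2: []
Peg 3: [6, 5, 4, 2]

After move 6 (0->2):
Peg 0: []
Peg 1: [1]
Peg 2: [3]
Peg 3: [6, 5, 4, 2]

After move 7 (1->0):
Peg 0: [1]
Peg 1: []
Peg 2: [3]
Peg 3: [6, 5, 4, 2]

After move 8 (0->3):
Peg 0: []
Peg 1: []
Peg 2: [3]
Peg 3: [6, 5, 4, 2, 1]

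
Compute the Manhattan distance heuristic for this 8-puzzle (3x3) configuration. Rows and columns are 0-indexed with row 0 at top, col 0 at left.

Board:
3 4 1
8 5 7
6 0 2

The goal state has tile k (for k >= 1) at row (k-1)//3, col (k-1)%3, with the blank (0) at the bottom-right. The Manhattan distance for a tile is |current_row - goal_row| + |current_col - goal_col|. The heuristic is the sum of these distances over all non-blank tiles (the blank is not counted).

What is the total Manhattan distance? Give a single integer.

Tile 3: (0,0)->(0,2) = 2
Tile 4: (0,1)->(1,0) = 2
Tile 1: (0,2)->(0,0) = 2
Tile 8: (1,0)->(2,1) = 2
Tile 5: (1,1)->(1,1) = 0
Tile 7: (1,2)->(2,0) = 3
Tile 6: (2,0)->(1,2) = 3
Tile 2: (2,2)->(0,1) = 3
Sum: 2 + 2 + 2 + 2 + 0 + 3 + 3 + 3 = 17

Answer: 17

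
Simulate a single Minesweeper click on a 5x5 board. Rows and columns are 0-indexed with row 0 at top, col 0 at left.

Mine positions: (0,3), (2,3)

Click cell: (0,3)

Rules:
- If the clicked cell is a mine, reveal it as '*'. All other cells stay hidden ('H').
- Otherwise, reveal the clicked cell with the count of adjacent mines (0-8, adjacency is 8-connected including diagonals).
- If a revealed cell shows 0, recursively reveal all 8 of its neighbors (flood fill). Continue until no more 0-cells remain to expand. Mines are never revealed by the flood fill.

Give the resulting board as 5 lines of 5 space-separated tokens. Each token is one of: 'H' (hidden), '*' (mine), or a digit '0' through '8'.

H H H * H
H H H H H
H H H H H
H H H H H
H H H H H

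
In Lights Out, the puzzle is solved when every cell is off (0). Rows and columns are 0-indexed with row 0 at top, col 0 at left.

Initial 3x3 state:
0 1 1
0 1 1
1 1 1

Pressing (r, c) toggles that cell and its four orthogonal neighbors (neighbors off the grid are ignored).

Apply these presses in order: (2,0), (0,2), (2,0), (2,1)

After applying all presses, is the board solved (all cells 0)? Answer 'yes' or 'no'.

After press 1 at (2,0):
0 1 1
1 1 1
0 0 1

After press 2 at (0,2):
0 0 0
1 1 0
0 0 1

After press 3 at (2,0):
0 0 0
0 1 0
1 1 1

After press 4 at (2,1):
0 0 0
0 0 0
0 0 0

Lights still on: 0

Answer: yes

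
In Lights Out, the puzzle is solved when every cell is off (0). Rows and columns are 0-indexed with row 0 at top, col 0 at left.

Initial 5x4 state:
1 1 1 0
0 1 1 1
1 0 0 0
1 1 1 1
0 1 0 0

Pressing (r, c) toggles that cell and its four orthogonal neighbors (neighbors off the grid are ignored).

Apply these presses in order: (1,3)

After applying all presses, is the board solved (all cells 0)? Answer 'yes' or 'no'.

After press 1 at (1,3):
1 1 1 1
0 1 0 0
1 0 0 1
1 1 1 1
0 1 0 0

Lights still on: 12

Answer: no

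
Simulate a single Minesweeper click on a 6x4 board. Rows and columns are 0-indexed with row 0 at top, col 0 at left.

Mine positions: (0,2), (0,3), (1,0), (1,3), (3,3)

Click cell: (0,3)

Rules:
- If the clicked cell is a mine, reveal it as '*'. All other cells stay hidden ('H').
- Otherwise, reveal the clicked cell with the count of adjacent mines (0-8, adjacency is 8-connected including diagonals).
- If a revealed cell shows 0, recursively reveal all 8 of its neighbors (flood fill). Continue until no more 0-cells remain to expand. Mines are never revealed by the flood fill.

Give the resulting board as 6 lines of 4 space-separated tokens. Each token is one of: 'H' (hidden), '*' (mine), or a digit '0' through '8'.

H H H *
H H H H
H H H H
H H H H
H H H H
H H H H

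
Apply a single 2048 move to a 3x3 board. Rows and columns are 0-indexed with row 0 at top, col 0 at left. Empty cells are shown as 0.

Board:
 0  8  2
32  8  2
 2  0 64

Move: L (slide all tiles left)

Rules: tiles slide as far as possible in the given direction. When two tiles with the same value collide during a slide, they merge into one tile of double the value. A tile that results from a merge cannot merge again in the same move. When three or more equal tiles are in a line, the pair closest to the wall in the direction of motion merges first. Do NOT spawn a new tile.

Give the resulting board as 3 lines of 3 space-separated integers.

Slide left:
row 0: [0, 8, 2] -> [8, 2, 0]
row 1: [32, 8, 2] -> [32, 8, 2]
row 2: [2, 0, 64] -> [2, 64, 0]

Answer:  8  2  0
32  8  2
 2 64  0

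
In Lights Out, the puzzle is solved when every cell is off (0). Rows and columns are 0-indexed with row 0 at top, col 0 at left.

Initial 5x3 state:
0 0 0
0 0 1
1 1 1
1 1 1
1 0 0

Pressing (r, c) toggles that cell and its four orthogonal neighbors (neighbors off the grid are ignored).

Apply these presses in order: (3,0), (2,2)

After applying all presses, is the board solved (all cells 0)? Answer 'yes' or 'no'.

Answer: yes

Derivation:
After press 1 at (3,0):
0 0 0
0 0 1
0 1 1
0 0 1
0 0 0

After press 2 at (2,2):
0 0 0
0 0 0
0 0 0
0 0 0
0 0 0

Lights still on: 0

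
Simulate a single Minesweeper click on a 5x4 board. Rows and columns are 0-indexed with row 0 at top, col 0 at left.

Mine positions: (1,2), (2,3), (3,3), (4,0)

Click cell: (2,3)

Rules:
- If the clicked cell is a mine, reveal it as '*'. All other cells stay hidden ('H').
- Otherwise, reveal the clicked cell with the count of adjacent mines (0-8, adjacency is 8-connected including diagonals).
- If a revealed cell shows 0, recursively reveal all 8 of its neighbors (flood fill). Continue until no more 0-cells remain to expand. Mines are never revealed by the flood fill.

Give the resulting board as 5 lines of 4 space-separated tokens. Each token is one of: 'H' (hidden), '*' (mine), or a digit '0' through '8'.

H H H H
H H H H
H H H *
H H H H
H H H H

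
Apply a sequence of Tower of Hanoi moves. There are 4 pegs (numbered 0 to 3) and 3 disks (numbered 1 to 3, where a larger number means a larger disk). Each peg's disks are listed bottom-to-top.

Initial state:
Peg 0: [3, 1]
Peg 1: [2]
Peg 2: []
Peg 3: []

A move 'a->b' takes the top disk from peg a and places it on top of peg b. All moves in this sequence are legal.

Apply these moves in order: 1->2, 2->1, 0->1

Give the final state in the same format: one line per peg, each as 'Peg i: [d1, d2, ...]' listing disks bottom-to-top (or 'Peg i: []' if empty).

After move 1 (1->2):
Peg 0: [3, 1]
Peg 1: []
Peg 2: [2]
Peg 3: []

After move 2 (2->1):
Peg 0: [3, 1]
Peg 1: [2]
Peg 2: []
Peg 3: []

After move 3 (0->1):
Peg 0: [3]
Peg 1: [2, 1]
Peg 2: []
Peg 3: []

Answer: Peg 0: [3]
Peg 1: [2, 1]
Peg 2: []
Peg 3: []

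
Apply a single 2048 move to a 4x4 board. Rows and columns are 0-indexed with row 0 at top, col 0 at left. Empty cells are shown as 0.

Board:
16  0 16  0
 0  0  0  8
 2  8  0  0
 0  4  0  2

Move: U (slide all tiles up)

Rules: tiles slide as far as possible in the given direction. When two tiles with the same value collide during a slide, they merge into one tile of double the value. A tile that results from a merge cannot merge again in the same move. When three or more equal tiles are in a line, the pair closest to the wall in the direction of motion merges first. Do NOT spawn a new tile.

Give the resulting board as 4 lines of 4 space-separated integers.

Answer: 16  8 16  8
 2  4  0  2
 0  0  0  0
 0  0  0  0

Derivation:
Slide up:
col 0: [16, 0, 2, 0] -> [16, 2, 0, 0]
col 1: [0, 0, 8, 4] -> [8, 4, 0, 0]
col 2: [16, 0, 0, 0] -> [16, 0, 0, 0]
col 3: [0, 8, 0, 2] -> [8, 2, 0, 0]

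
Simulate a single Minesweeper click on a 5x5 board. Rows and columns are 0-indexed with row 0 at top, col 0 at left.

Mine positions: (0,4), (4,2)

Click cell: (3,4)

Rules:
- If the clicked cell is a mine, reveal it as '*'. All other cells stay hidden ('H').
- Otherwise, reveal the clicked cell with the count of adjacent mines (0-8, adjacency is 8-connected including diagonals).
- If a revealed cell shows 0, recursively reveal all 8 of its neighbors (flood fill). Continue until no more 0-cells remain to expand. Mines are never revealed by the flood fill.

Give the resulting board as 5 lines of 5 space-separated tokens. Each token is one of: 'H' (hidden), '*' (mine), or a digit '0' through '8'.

0 0 0 1 H
0 0 0 1 1
0 0 0 0 0
0 1 1 1 0
0 1 H 1 0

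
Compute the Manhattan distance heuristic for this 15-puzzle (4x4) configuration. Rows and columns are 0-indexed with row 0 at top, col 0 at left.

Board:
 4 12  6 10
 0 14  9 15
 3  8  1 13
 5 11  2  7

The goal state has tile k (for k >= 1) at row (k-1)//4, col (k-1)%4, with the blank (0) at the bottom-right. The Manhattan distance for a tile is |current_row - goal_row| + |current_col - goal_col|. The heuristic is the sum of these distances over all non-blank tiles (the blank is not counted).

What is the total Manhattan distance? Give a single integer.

Answer: 47

Derivation:
Tile 4: (0,0)->(0,3) = 3
Tile 12: (0,1)->(2,3) = 4
Tile 6: (0,2)->(1,1) = 2
Tile 10: (0,3)->(2,1) = 4
Tile 14: (1,1)->(3,1) = 2
Tile 9: (1,2)->(2,0) = 3
Tile 15: (1,3)->(3,2) = 3
Tile 3: (2,0)->(0,2) = 4
Tile 8: (2,1)->(1,3) = 3
Tile 1: (2,2)->(0,0) = 4
Tile 13: (2,3)->(3,0) = 4
Tile 5: (3,0)->(1,0) = 2
Tile 11: (3,1)->(2,2) = 2
Tile 2: (3,2)->(0,1) = 4
Tile 7: (3,3)->(1,2) = 3
Sum: 3 + 4 + 2 + 4 + 2 + 3 + 3 + 4 + 3 + 4 + 4 + 2 + 2 + 4 + 3 = 47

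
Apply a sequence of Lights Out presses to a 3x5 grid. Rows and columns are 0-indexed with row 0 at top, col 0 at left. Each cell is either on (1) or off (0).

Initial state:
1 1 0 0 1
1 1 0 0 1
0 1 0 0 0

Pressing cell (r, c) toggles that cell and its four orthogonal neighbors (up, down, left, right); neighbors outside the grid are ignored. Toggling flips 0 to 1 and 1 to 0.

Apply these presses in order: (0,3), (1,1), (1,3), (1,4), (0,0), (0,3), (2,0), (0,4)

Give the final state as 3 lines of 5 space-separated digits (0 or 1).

After press 1 at (0,3):
1 1 1 1 0
1 1 0 1 1
0 1 0 0 0

After press 2 at (1,1):
1 0 1 1 0
0 0 1 1 1
0 0 0 0 0

After press 3 at (1,3):
1 0 1 0 0
0 0 0 0 0
0 0 0 1 0

After press 4 at (1,4):
1 0 1 0 1
0 0 0 1 1
0 0 0 1 1

After press 5 at (0,0):
0 1 1 0 1
1 0 0 1 1
0 0 0 1 1

After press 6 at (0,3):
0 1 0 1 0
1 0 0 0 1
0 0 0 1 1

After press 7 at (2,0):
0 1 0 1 0
0 0 0 0 1
1 1 0 1 1

After press 8 at (0,4):
0 1 0 0 1
0 0 0 0 0
1 1 0 1 1

Answer: 0 1 0 0 1
0 0 0 0 0
1 1 0 1 1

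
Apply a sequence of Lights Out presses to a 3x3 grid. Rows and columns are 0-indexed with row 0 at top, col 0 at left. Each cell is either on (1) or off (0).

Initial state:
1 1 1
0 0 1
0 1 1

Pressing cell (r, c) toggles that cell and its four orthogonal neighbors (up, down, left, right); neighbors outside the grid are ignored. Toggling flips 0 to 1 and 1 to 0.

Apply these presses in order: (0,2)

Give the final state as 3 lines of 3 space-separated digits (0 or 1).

Answer: 1 0 0
0 0 0
0 1 1

Derivation:
After press 1 at (0,2):
1 0 0
0 0 0
0 1 1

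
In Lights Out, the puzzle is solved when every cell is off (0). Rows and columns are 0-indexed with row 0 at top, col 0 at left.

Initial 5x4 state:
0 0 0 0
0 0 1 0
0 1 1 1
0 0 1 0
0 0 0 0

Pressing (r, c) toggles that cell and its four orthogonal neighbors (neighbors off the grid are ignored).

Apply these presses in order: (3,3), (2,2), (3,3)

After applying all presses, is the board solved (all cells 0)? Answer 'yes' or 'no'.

After press 1 at (3,3):
0 0 0 0
0 0 1 0
0 1 1 0
0 0 0 1
0 0 0 1

After press 2 at (2,2):
0 0 0 0
0 0 0 0
0 0 0 1
0 0 1 1
0 0 0 1

After press 3 at (3,3):
0 0 0 0
0 0 0 0
0 0 0 0
0 0 0 0
0 0 0 0

Lights still on: 0

Answer: yes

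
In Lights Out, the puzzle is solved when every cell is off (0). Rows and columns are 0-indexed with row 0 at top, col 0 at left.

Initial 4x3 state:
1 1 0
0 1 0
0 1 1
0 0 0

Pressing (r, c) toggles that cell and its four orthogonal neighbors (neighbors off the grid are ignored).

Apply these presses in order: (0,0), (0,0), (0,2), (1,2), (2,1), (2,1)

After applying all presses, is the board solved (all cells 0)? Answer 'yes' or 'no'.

After press 1 at (0,0):
0 0 0
1 1 0
0 1 1
0 0 0

After press 2 at (0,0):
1 1 0
0 1 0
0 1 1
0 0 0

After press 3 at (0,2):
1 0 1
0 1 1
0 1 1
0 0 0

After press 4 at (1,2):
1 0 0
0 0 0
0 1 0
0 0 0

After press 5 at (2,1):
1 0 0
0 1 0
1 0 1
0 1 0

After press 6 at (2,1):
1 0 0
0 0 0
0 1 0
0 0 0

Lights still on: 2

Answer: no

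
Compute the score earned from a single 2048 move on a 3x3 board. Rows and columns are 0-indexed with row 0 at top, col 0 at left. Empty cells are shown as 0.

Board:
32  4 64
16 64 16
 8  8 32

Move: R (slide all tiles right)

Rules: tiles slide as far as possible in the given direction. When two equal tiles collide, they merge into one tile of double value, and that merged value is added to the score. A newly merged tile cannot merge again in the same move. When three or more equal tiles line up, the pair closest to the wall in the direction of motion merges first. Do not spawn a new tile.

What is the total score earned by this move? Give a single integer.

Slide right:
row 0: [32, 4, 64] -> [32, 4, 64]  score +0 (running 0)
row 1: [16, 64, 16] -> [16, 64, 16]  score +0 (running 0)
row 2: [8, 8, 32] -> [0, 16, 32]  score +16 (running 16)
Board after move:
32  4 64
16 64 16
 0 16 32

Answer: 16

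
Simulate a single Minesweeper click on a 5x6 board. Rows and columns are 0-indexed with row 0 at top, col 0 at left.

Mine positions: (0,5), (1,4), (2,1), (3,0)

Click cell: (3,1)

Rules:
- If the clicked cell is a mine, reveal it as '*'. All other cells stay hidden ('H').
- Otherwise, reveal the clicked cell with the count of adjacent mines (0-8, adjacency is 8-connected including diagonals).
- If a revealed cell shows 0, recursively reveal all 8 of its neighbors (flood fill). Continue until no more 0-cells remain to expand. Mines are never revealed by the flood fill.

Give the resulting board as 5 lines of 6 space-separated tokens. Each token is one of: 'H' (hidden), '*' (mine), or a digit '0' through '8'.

H H H H H H
H H H H H H
H H H H H H
H 2 H H H H
H H H H H H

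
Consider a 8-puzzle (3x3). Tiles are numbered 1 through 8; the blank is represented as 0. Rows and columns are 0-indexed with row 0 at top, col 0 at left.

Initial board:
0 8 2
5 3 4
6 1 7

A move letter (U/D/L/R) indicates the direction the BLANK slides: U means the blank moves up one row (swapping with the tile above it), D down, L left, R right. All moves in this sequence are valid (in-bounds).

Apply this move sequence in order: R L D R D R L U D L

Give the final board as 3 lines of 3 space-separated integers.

After move 1 (R):
8 0 2
5 3 4
6 1 7

After move 2 (L):
0 8 2
5 3 4
6 1 7

After move 3 (D):
5 8 2
0 3 4
6 1 7

After move 4 (R):
5 8 2
3 0 4
6 1 7

After move 5 (D):
5 8 2
3 1 4
6 0 7

After move 6 (R):
5 8 2
3 1 4
6 7 0

After move 7 (L):
5 8 2
3 1 4
6 0 7

After move 8 (U):
5 8 2
3 0 4
6 1 7

After move 9 (D):
5 8 2
3 1 4
6 0 7

After move 10 (L):
5 8 2
3 1 4
0 6 7

Answer: 5 8 2
3 1 4
0 6 7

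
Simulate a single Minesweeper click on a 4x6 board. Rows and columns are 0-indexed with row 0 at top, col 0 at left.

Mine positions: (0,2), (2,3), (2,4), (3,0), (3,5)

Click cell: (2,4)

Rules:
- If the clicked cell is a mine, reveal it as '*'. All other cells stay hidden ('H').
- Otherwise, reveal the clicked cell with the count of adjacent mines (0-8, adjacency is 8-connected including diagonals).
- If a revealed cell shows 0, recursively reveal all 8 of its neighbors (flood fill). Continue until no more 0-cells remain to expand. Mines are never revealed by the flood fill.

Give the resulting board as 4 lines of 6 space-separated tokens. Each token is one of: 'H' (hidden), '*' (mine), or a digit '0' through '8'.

H H H H H H
H H H H H H
H H H H * H
H H H H H H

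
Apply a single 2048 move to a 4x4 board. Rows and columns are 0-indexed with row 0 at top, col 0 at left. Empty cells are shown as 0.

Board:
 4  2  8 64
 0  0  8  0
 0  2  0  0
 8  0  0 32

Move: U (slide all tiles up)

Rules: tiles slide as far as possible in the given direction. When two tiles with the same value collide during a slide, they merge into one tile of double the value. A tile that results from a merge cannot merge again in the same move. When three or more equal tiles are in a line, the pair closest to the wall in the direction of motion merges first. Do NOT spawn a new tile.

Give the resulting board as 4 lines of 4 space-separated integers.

Slide up:
col 0: [4, 0, 0, 8] -> [4, 8, 0, 0]
col 1: [2, 0, 2, 0] -> [4, 0, 0, 0]
col 2: [8, 8, 0, 0] -> [16, 0, 0, 0]
col 3: [64, 0, 0, 32] -> [64, 32, 0, 0]

Answer:  4  4 16 64
 8  0  0 32
 0  0  0  0
 0  0  0  0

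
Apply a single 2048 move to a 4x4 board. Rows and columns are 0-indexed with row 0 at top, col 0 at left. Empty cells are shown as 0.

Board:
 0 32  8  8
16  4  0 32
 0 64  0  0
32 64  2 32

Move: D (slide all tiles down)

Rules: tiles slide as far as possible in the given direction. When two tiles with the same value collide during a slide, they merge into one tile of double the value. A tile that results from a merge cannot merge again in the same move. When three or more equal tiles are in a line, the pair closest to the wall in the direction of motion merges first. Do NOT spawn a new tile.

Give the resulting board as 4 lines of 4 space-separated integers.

Answer:   0   0   0   0
  0  32   0   0
 16   4   8   8
 32 128   2  64

Derivation:
Slide down:
col 0: [0, 16, 0, 32] -> [0, 0, 16, 32]
col 1: [32, 4, 64, 64] -> [0, 32, 4, 128]
col 2: [8, 0, 0, 2] -> [0, 0, 8, 2]
col 3: [8, 32, 0, 32] -> [0, 0, 8, 64]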